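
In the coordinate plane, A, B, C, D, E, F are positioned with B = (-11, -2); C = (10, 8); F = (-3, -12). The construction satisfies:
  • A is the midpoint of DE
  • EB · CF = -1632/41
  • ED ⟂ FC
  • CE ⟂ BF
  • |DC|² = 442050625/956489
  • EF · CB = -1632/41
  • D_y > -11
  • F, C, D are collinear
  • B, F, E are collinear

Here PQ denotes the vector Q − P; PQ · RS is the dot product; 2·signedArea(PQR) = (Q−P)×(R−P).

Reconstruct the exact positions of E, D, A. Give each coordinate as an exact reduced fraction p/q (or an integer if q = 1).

A = (-109635/23329, -188628/23329)
D = (-40035/23329, -233868/23329)
E = (-315/41, -252/41)

1. E_x = -315/41  [B, F, E are collinear ∩ CE ⟂ BF]
2. E_y = -252/41  [B, F, E are collinear ∩ CE ⟂ BF]
   → E = (-315/41, -252/41)
3. D_x = -40035/23329  [F, C, D are collinear ∩ ED ⟂ FC]
4. D_y = -233868/23329  [F, C, D are collinear ∩ ED ⟂ FC]
   → D = (-40035/23329, -233868/23329)
5. A_x = -109635/23329  [A is the midpoint of DE]
6. A_y = -188628/23329  [A is the midpoint of DE]
   → A = (-109635/23329, -188628/23329)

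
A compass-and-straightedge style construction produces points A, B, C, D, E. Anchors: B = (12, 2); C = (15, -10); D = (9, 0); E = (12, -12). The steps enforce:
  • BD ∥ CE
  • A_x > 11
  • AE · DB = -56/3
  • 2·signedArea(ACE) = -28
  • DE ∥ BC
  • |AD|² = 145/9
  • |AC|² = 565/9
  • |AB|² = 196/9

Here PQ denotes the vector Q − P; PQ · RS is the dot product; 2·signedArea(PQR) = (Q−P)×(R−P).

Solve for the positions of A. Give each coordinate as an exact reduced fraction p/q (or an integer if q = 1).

1. A_x = 12  [2·signedArea(ACE) = -28 ∩ AE · DB = -56/3]
2. A_y = -8/3  [2·signedArea(ACE) = -28 ∩ AE · DB = -56/3]
   → A = (12, -8/3)

A = (12, -8/3)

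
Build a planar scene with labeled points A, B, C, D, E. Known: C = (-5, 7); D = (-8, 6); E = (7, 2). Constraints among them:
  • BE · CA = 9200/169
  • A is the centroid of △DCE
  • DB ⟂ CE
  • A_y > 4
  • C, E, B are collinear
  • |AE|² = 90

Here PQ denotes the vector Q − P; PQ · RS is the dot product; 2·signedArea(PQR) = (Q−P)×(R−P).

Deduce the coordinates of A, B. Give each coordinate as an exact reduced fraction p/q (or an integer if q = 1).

A = (-2, 5)
B = (-1217/169, 1338/169)

1. A_x = -2  [A is the centroid of △DCE]
2. A_y = 5  [A is the centroid of △DCE]
   → A = (-2, 5)
3. B_x = -1217/169  [C, E, B are collinear ∩ DB ⟂ CE]
4. B_y = 1338/169  [C, E, B are collinear ∩ DB ⟂ CE]
   → B = (-1217/169, 1338/169)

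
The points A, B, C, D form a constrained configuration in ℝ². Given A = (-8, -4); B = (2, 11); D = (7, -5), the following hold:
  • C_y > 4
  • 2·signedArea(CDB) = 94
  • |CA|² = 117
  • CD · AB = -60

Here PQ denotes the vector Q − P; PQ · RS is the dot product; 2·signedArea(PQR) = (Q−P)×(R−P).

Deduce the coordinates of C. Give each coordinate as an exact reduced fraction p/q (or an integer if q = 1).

1. C_x = -2  [2·signedArea(CDB) = 94 ∩ CD · AB = -60]
2. C_y = 5  [2·signedArea(CDB) = 94 ∩ CD · AB = -60]
   → C = (-2, 5)

C = (-2, 5)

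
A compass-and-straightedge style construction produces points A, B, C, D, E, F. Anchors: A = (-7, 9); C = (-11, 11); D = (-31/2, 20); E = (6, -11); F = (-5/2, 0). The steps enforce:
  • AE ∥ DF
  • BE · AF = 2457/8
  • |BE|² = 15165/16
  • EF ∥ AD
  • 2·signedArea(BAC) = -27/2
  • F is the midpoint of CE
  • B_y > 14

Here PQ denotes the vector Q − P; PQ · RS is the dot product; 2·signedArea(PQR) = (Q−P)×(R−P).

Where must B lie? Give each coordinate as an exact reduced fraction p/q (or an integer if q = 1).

B = (-45/4, 29/2)

1. B_x = -45/4  [BE · AF = 2457/8 ∩ 2·signedArea(BAC) = -27/2]
2. B_y = 29/2  [BE · AF = 2457/8 ∩ 2·signedArea(BAC) = -27/2]
   → B = (-45/4, 29/2)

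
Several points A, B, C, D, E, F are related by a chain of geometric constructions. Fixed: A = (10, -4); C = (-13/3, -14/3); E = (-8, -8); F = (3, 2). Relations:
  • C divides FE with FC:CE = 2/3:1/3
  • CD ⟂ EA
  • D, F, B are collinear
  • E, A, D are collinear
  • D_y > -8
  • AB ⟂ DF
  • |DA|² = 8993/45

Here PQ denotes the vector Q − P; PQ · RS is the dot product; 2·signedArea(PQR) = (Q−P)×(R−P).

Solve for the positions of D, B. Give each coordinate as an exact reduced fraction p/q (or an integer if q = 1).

1. D_x = -19/5  [E, A, D are collinear ∩ CD ⟂ EA]
2. D_y = -106/15  [E, A, D are collinear ∩ CD ⟂ EA]
   → D = (-19/5, -106/15)
3. B_x = 66/25  [D, F, B are collinear ∩ AB ⟂ DF]
4. B_y = 38/25  [D, F, B are collinear ∩ AB ⟂ DF]
   → B = (66/25, 38/25)

B = (66/25, 38/25)
D = (-19/5, -106/15)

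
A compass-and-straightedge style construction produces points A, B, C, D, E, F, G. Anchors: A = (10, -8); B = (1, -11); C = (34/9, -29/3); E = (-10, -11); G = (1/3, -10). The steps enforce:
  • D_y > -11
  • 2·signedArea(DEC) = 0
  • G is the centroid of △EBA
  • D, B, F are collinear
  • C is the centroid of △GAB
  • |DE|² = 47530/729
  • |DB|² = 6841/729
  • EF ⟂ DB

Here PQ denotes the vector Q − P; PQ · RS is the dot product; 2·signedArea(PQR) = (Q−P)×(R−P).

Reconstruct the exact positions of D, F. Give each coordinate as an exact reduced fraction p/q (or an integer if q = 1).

D = (-53/27, -92/9)
F = (-63559/6841, -56771/6841)

1. D_x = -53/27  [line -4/3·x + 124/9·y + 1244/9 = 0 ∩ |DE|² = 47530/729]
2. D_y = -92/9  [line -4/3·x + 124/9·y + 1244/9 = 0 ∩ |DE|² = 47530/729]
   → D = (-53/27, -92/9)
3. F_x = -63559/6841  [D, B, F are collinear ∩ EF ⟂ DB]
4. F_y = -56771/6841  [D, B, F are collinear ∩ EF ⟂ DB]
   → F = (-63559/6841, -56771/6841)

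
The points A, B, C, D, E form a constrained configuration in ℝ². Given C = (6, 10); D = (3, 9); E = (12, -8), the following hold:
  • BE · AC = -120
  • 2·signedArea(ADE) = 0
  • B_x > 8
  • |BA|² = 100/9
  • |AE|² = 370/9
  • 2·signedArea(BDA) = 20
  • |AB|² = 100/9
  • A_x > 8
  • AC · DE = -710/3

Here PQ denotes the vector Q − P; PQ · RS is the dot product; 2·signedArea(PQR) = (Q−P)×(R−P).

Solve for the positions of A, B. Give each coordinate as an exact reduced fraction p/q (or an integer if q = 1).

1. A_x = 9  [2·signedArea(ADE) = 0 ∩ AC · DE = -710/3]
2. A_y = -7/3  [2·signedArea(ADE) = 0 ∩ AC · DE = -710/3]
   → A = (9, -7/3)
3. B_x = 9  [2·signedArea(BDA) = 20 ∩ BE · AC = -120]
4. B_y = 1  [2·signedArea(BDA) = 20 ∩ BE · AC = -120]
   → B = (9, 1)

A = (9, -7/3)
B = (9, 1)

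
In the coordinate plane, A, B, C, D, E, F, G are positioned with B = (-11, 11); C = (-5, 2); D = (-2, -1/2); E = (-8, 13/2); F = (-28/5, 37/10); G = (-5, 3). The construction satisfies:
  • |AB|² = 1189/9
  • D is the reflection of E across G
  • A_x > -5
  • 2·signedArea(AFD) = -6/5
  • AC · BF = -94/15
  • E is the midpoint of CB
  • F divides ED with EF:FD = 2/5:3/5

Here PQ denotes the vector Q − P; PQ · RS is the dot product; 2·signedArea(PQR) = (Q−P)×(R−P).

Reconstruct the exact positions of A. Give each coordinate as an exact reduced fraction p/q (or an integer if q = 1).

1. A_x = -21/5  [2·signedArea(AFD) = -6/5 ∩ AC · BF = -94/15]
2. A_y = 26/15  [2·signedArea(AFD) = -6/5 ∩ AC · BF = -94/15]
   → A = (-21/5, 26/15)

A = (-21/5, 26/15)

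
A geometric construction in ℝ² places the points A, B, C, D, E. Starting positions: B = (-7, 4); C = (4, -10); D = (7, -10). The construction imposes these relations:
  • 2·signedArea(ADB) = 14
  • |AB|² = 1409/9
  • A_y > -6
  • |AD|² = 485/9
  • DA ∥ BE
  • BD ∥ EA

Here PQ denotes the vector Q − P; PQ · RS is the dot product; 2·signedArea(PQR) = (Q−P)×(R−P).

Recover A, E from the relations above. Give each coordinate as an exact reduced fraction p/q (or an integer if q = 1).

1. A_x = 4/3  [line -14·x + -14·y + -56 = 0 ∩ |AD|² = 485/9]
2. A_y = -16/3  [line -14·x + -14·y + -56 = 0 ∩ |AD|² = 485/9]
   → A = (4/3, -16/3)
3. E_x = -38/3  [BD ∥ EA ∩ DA ∥ BE]
4. E_y = 26/3  [BD ∥ EA ∩ DA ∥ BE]
   → E = (-38/3, 26/3)

A = (4/3, -16/3)
E = (-38/3, 26/3)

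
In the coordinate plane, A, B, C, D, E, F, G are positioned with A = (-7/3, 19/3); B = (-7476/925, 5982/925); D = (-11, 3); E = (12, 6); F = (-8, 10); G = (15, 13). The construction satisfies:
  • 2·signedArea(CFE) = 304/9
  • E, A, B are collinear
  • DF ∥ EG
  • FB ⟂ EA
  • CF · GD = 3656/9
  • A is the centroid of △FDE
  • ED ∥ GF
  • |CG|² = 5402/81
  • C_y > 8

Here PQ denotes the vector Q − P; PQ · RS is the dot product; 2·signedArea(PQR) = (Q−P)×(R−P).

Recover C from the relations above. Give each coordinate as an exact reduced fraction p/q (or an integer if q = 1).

1. C_x = 74/9  [2·signedArea(CFE) = 304/9 ∩ CF · GD = 3656/9]
2. C_y = 76/9  [2·signedArea(CFE) = 304/9 ∩ CF · GD = 3656/9]
   → C = (74/9, 76/9)

C = (74/9, 76/9)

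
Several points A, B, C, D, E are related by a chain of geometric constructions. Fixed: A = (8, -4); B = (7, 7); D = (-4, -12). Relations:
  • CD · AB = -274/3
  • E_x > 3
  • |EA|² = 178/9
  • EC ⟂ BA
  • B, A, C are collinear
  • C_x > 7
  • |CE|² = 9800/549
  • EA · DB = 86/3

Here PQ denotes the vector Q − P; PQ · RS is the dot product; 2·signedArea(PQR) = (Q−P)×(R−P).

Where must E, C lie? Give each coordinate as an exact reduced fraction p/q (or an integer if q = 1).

C = (1441/183, -479/183)
E = (11/3, -3)

1. C_x = 1441/183  [B, A, C are collinear ∩ CD · AB = -274/3]
2. C_y = -479/183  [B, A, C are collinear ∩ CD · AB = -274/3]
   → C = (1441/183, -479/183)
3. E_x = 11/3  [EA · DB = 86/3 ∩ EC ⟂ BA]
4. E_y = -3  [EA · DB = 86/3 ∩ EC ⟂ BA]
   → E = (11/3, -3)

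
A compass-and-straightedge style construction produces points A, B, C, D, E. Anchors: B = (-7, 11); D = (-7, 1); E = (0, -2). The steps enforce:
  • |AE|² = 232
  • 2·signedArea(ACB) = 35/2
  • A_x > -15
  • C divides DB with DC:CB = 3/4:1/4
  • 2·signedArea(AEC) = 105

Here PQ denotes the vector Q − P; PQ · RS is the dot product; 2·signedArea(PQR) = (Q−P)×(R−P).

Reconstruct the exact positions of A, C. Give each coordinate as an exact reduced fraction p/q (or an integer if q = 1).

1. C_x = -7  [C divides DB with DC:CB = 3/4:1/4]
2. C_y = 17/2  [C divides DB with DC:CB = 3/4:1/4]
   → C = (-7, 17/2)
3. A_x = -14  [2·signedArea(AEC) = 105 ∩ 2·signedArea(ACB) = 35/2]
4. A_y = 4  [2·signedArea(AEC) = 105 ∩ 2·signedArea(ACB) = 35/2]
   → A = (-14, 4)

A = (-14, 4)
C = (-7, 17/2)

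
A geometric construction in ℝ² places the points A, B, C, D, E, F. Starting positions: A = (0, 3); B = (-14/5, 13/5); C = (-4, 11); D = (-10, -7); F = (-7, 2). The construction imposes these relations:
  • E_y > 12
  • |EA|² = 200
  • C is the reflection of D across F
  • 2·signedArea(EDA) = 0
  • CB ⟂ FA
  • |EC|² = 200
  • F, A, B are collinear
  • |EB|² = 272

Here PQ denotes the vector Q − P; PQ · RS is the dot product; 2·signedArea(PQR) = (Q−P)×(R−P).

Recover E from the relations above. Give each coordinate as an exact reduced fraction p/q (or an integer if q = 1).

E = (10, 13)

1. E_x = 10  [line -10·x + 10·y + -30 = 0 ∩ |EB|² = 272]
2. E_y = 13  [line -10·x + 10·y + -30 = 0 ∩ |EB|² = 272]
   → E = (10, 13)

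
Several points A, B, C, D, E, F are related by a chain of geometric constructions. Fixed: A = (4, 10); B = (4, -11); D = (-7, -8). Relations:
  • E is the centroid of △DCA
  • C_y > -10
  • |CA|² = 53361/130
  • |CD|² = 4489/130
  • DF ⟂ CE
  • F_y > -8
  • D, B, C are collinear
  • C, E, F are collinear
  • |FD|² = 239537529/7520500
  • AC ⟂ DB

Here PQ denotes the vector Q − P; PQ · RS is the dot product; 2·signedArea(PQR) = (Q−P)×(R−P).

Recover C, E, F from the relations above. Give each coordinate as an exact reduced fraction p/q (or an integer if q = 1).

1. C_x = -173/130  [D, B, C are collinear ∩ AC ⟂ DB]
2. C_y = -1241/130  [D, B, C are collinear ∩ AC ⟂ DB]
   → C = (-173/130, -1241/130)
3. E_x = -563/390  [E is the centroid of △DCA]
4. E_y = -327/130  [E is the centroid of △DCA]
   → E = (-563/390, -327/130)
5. F_x = -5102783/3760250  [C, E, F are collinear ∩ DF ⟂ CE]
6. F_y = -14870753/1880125  [C, E, F are collinear ∩ DF ⟂ CE]
   → F = (-5102783/3760250, -14870753/1880125)

C = (-173/130, -1241/130)
E = (-563/390, -327/130)
F = (-5102783/3760250, -14870753/1880125)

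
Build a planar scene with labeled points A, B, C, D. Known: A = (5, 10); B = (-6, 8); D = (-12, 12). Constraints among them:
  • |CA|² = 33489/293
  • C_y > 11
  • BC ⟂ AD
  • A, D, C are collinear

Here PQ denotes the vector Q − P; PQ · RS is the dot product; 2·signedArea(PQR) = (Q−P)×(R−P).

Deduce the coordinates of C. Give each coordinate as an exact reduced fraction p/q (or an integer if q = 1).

C = (-1646/293, 3296/293)

1. C_x = -1646/293  [A, D, C are collinear ∩ BC ⟂ AD]
2. C_y = 3296/293  [A, D, C are collinear ∩ BC ⟂ AD]
   → C = (-1646/293, 3296/293)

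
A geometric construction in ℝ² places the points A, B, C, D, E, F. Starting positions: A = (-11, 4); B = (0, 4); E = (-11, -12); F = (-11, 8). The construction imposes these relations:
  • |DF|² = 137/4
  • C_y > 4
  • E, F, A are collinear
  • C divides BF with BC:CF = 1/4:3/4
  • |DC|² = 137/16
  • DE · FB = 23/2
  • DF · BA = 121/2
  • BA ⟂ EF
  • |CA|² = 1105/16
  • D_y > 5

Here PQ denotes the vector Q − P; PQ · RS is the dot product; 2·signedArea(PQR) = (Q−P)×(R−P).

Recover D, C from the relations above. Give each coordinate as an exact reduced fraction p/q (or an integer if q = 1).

C = (-11/4, 5)
D = (-11/2, 6)

1. D_x = -11/2  [DF · BA = 121/2 ∩ DE · FB = 23/2]
2. D_y = 6  [DF · BA = 121/2 ∩ DE · FB = 23/2]
   → D = (-11/2, 6)
3. C_x = -11/4  [C divides BF with BC:CF = 1/4:3/4]
4. C_y = 5  [C divides BF with BC:CF = 1/4:3/4]
   → C = (-11/4, 5)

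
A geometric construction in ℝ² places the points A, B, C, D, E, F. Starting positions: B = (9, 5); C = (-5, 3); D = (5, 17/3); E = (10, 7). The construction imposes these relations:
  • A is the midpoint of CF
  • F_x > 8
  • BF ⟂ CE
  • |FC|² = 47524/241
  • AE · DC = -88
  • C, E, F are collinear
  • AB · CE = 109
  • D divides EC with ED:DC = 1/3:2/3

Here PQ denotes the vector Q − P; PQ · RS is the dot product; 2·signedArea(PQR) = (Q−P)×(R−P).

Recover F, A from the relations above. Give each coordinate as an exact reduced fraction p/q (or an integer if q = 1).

A = (430/241, 1159/241)
F = (2065/241, 1595/241)

1. F_x = 2065/241  [C, E, F are collinear ∩ BF ⟂ CE]
2. F_y = 1595/241  [C, E, F are collinear ∩ BF ⟂ CE]
   → F = (2065/241, 1595/241)
3. A_x = 430/241  [A is the midpoint of CF]
4. A_y = 1159/241  [A is the midpoint of CF]
   → A = (430/241, 1159/241)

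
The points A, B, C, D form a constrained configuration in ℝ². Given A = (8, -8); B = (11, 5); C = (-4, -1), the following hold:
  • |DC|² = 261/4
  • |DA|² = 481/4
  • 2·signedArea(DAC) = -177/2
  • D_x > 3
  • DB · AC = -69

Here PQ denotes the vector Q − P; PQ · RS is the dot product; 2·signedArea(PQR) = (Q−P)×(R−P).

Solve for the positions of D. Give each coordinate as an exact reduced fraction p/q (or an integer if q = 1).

D = (7/2, 2)

1. D_x = 7/2  [DB · AC = -69 ∩ 2·signedArea(DAC) = -177/2]
2. D_y = 2  [DB · AC = -69 ∩ 2·signedArea(DAC) = -177/2]
   → D = (7/2, 2)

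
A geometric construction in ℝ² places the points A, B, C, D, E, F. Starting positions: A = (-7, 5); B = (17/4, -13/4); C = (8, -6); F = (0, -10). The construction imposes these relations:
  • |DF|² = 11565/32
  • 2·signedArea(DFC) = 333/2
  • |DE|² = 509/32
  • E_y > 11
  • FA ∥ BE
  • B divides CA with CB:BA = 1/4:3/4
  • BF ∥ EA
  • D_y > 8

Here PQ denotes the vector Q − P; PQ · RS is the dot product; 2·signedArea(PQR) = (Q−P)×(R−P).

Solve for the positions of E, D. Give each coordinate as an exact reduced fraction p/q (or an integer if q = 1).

D = (-39/8, 67/8)
E = (-11/4, 47/4)

1. E_x = -11/4  [BF ∥ EA ∩ FA ∥ BE]
2. E_y = 47/4  [BF ∥ EA ∩ FA ∥ BE]
   → E = (-11/4, 47/4)
3. D_x = -39/8  [line -4·x + 8·y + -173/2 = 0 ∩ |DF|² = 11565/32]
4. D_y = 67/8  [line -4·x + 8·y + -173/2 = 0 ∩ |DF|² = 11565/32]
   → D = (-39/8, 67/8)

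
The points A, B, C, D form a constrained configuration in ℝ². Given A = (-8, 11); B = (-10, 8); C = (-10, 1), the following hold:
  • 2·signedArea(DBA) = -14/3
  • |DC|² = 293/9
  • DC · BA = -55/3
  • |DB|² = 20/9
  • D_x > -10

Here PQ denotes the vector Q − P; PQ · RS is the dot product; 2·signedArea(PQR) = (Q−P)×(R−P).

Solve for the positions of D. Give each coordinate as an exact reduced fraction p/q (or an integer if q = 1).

D = (-28/3, 20/3)

1. D_x = -28/3  [DC · BA = -55/3 ∩ 2·signedArea(DBA) = -14/3]
2. D_y = 20/3  [DC · BA = -55/3 ∩ 2·signedArea(DBA) = -14/3]
   → D = (-28/3, 20/3)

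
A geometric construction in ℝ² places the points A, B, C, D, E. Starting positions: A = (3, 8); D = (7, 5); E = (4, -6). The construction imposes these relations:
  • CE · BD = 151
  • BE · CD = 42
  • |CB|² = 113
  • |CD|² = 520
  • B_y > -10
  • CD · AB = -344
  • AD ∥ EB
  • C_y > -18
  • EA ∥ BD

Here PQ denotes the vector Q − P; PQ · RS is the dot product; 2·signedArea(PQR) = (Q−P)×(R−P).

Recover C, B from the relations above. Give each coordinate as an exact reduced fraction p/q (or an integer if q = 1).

1. B_x = 8  [EA ∥ BD ∩ AD ∥ EB]
2. B_y = -9  [EA ∥ BD ∩ AD ∥ EB]
   → B = (8, -9)
3. C_x = 1  [CE · BD = 151 ∩ BE · CD = 42]
4. C_y = -17  [CE · BD = 151 ∩ BE · CD = 42]
   → C = (1, -17)

B = (8, -9)
C = (1, -17)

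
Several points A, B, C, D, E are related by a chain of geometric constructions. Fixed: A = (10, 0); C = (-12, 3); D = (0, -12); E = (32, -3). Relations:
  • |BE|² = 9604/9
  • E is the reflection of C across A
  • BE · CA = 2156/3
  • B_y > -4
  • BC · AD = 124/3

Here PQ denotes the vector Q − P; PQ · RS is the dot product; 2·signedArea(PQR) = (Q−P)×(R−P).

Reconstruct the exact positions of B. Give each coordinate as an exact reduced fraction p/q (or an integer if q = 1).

B = (-2/3, -3)

1. B_x = -2/3  [BC · AD = 124/3 ∩ BE · CA = 2156/3]
2. B_y = -3  [BC · AD = 124/3 ∩ BE · CA = 2156/3]
   → B = (-2/3, -3)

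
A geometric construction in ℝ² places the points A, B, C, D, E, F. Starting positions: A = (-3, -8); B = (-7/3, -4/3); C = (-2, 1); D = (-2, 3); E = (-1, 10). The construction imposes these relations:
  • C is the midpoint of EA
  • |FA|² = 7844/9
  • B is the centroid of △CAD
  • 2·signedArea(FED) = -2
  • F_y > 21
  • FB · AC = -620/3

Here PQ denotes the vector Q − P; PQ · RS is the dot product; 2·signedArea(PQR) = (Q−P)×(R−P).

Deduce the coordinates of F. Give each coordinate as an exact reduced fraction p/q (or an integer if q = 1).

F = (1/3, 64/3)

1. F_x = 1/3  [FB · AC = -620/3 ∩ 2·signedArea(FED) = -2]
2. F_y = 64/3  [FB · AC = -620/3 ∩ 2·signedArea(FED) = -2]
   → F = (1/3, 64/3)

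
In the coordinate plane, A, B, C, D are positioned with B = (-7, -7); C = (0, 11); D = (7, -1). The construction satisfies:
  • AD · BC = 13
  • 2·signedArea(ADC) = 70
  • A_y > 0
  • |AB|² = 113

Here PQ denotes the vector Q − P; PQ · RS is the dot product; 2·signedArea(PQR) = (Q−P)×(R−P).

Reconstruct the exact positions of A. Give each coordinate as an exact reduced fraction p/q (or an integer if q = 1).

A = (0, 1)

1. A_x = 0  [2·signedArea(ADC) = 70 ∩ AD · BC = 13]
2. A_y = 1  [2·signedArea(ADC) = 70 ∩ AD · BC = 13]
   → A = (0, 1)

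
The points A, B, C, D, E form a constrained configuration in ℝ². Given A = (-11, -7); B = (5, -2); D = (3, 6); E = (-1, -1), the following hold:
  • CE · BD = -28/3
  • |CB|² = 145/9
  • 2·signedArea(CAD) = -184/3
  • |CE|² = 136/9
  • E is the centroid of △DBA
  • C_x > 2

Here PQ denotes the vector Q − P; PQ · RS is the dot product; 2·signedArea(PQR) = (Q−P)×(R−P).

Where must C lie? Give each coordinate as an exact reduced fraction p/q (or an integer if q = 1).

C = (7/3, 1)

1. C_x = 7/3  [2·signedArea(CAD) = -184/3 ∩ CE · BD = -28/3]
2. C_y = 1  [2·signedArea(CAD) = -184/3 ∩ CE · BD = -28/3]
   → C = (7/3, 1)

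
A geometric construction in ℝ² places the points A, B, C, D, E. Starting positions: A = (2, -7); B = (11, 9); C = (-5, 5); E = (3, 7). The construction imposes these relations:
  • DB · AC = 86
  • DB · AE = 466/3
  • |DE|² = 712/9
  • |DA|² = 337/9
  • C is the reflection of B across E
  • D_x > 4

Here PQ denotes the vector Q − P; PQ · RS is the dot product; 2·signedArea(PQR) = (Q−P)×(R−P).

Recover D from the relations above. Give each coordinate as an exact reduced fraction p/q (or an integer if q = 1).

1. D_x = 5  [DB · AC = 86 ∩ DB · AE = 466/3]
2. D_y = -5/3  [DB · AC = 86 ∩ DB · AE = 466/3]
   → D = (5, -5/3)

D = (5, -5/3)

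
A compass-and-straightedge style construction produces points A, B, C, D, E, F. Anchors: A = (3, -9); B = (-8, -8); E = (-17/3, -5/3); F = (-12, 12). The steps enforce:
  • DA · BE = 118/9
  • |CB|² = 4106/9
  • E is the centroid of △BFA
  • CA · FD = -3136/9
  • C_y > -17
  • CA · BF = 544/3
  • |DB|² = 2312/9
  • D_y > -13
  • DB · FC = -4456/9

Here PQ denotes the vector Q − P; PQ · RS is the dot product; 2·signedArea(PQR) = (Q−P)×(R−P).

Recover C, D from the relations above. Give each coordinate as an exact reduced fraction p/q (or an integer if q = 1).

1. C_x = 35/3  [line 4·x + -20·y + -1120/3 = 0 ∩ |CB|² = 4106/9]
2. C_y = -49/3  [line 4·x + -20·y + -1120/3 = 0 ∩ |CB|² = 4106/9]
   → C = (35/3, -49/3)
3. D_x = 22/3  [DA · BE = 118/9 ∩ CA · FD = -3136/9]
4. D_y = -38/3  [DA · BE = 118/9 ∩ CA · FD = -3136/9]
   → D = (22/3, -38/3)

C = (35/3, -49/3)
D = (22/3, -38/3)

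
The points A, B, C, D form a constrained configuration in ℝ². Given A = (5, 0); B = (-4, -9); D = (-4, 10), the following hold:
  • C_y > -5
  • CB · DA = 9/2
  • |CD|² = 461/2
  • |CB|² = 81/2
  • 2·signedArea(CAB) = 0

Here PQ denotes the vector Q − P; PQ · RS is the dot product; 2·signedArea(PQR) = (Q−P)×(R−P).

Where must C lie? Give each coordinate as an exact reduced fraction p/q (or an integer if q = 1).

1. C_x = 1/2  [2·signedArea(CAB) = 0 ∩ CB · DA = 9/2]
2. C_y = -9/2  [2·signedArea(CAB) = 0 ∩ CB · DA = 9/2]
   → C = (1/2, -9/2)

C = (1/2, -9/2)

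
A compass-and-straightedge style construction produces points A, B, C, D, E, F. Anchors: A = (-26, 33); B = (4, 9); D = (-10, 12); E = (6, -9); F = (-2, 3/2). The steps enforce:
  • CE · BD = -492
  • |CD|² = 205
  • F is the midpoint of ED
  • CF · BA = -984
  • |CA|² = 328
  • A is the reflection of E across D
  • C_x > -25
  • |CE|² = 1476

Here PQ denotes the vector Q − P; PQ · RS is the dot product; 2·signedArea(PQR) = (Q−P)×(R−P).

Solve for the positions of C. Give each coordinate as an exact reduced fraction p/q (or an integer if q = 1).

C = (-24, 15)

1. C_x = -24  [CE · BD = -492 ∩ CF · BA = -984]
2. C_y = 15  [CE · BD = -492 ∩ CF · BA = -984]
   → C = (-24, 15)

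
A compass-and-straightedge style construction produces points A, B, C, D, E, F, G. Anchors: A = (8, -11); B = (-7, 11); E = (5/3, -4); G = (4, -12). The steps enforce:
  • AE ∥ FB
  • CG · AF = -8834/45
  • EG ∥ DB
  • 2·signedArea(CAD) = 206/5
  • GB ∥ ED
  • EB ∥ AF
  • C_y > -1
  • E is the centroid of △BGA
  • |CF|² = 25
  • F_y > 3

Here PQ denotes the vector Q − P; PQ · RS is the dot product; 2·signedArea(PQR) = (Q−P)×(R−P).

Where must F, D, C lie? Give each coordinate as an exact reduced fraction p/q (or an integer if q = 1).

C = (11/15, -4/5)
D = (-28/3, 19)
F = (-2/3, 4)

1. F_x = -2/3  [AE ∥ FB ∩ EB ∥ AF]
2. F_y = 4  [AE ∥ FB ∩ EB ∥ AF]
   → F = (-2/3, 4)
3. D_x = -28/3  [EG ∥ DB ∩ GB ∥ ED]
4. D_y = 19  [EG ∥ DB ∩ GB ∥ ED]
   → D = (-28/3, 19)
5. C_x = 11/15  [CG · AF = -8834/45 ∩ 2·signedArea(CAD) = 206/5]
6. C_y = -4/5  [CG · AF = -8834/45 ∩ 2·signedArea(CAD) = 206/5]
   → C = (11/15, -4/5)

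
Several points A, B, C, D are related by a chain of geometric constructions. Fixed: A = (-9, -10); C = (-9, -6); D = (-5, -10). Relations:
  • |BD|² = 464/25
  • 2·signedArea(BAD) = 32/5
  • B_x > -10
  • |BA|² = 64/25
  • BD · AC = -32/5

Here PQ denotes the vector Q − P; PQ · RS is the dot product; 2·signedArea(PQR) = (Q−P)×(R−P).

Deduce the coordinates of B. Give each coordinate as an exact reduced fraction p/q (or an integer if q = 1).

1. B_y = -42/5  [2·signedArea(BAD) = 32/5]
2. B_x = -9  [|BA|² = 64/25]
   → B = (-9, -42/5)

B = (-9, -42/5)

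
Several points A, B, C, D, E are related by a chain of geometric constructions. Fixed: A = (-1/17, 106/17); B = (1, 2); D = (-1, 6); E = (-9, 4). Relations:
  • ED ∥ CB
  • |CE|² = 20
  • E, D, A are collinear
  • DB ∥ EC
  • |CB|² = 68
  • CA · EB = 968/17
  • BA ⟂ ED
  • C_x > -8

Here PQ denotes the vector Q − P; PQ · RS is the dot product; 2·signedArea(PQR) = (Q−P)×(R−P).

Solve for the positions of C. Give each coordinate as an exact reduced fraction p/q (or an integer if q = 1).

C = (-7, 0)

1. C_x = -7  [ED ∥ CB ∩ DB ∥ EC]
2. C_y = 0  [ED ∥ CB ∩ DB ∥ EC]
   → C = (-7, 0)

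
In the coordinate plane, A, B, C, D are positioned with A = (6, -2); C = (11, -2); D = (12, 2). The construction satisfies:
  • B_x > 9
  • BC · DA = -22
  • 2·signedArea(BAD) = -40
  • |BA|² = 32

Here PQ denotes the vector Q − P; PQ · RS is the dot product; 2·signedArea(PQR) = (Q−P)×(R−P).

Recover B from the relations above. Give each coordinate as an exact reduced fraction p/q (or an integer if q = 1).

1. B_x = 10  [2·signedArea(BAD) = -40 ∩ BC · DA = -22]
2. B_y = -6  [2·signedArea(BAD) = -40 ∩ BC · DA = -22]
   → B = (10, -6)

B = (10, -6)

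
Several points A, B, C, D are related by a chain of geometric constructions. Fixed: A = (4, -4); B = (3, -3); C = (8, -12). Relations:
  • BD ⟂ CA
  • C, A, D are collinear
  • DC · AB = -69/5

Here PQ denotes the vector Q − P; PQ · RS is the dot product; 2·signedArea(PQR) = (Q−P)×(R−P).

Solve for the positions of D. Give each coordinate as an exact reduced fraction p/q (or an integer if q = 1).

D = (17/5, -14/5)

1. D_x = 17/5  [C, A, D are collinear ∩ BD ⟂ CA]
2. D_y = -14/5  [C, A, D are collinear ∩ BD ⟂ CA]
   → D = (17/5, -14/5)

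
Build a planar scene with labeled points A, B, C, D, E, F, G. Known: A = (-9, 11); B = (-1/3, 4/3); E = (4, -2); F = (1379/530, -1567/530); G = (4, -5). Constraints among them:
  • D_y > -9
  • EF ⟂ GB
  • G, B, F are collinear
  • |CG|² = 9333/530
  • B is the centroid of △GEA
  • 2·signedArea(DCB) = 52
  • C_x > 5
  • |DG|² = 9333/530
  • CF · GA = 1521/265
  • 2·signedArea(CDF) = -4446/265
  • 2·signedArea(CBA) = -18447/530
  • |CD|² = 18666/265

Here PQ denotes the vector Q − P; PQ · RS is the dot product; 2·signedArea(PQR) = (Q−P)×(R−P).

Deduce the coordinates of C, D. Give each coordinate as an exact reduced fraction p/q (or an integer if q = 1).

C = (2861/530, -553/530)
D = (1379/530, -4747/530)

1. C_x = 2861/530  [2·signedArea(CBA) = -18447/530 ∩ CF · GA = 1521/265]
2. C_y = -553/530  [2·signedArea(CBA) = -18447/530 ∩ CF · GA = 1521/265]
   → C = (2861/530, -553/530)
3. D_x = 1379/530  [2·signedArea(DCB) = 52 ∩ 2·signedArea(CDF) = -4446/265]
4. D_y = -4747/530  [2·signedArea(DCB) = 52 ∩ 2·signedArea(CDF) = -4446/265]
   → D = (1379/530, -4747/530)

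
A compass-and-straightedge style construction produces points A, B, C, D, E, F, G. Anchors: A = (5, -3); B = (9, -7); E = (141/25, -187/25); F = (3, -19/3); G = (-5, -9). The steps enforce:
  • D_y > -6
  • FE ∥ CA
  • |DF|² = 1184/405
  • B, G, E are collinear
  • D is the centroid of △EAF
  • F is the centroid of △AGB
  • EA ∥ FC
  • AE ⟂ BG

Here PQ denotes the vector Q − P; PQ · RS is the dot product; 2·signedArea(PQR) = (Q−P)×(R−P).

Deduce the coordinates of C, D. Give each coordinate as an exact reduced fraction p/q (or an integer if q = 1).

C = (59/25, -139/75)
D = (341/75, -1261/225)

1. C_x = 59/25  [FE ∥ CA ∩ EA ∥ FC]
2. C_y = -139/75  [FE ∥ CA ∩ EA ∥ FC]
   → C = (59/25, -139/75)
3. D_x = 341/75  [D is the centroid of △EAF]
4. D_y = -1261/225  [D is the centroid of △EAF]
   → D = (341/75, -1261/225)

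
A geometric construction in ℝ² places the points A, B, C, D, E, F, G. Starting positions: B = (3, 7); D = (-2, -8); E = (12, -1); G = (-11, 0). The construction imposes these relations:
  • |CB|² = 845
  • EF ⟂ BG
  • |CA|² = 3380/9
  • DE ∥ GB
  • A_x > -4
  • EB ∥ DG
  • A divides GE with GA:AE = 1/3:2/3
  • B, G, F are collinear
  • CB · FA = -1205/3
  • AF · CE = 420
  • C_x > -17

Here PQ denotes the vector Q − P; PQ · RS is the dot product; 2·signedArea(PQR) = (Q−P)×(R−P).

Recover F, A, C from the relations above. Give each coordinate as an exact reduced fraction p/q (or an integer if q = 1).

A = (-10/3, -1/3)
C = (-16, -15)
F = (7, 9)

1. F_x = 7  [B, G, F are collinear ∩ EF ⟂ BG]
2. F_y = 9  [B, G, F are collinear ∩ EF ⟂ BG]
   → F = (7, 9)
3. A_x = -10/3  [A divides GE with GA:AE = 1/3:2/3]
4. A_y = -1/3  [A divides GE with GA:AE = 1/3:2/3]
   → A = (-10/3, -1/3)
5. C_x = -16  [line 31/3·x + 28/3·y + 916/3 = 0 ∩ |CB|² = 845]
6. C_y = -15  [line 31/3·x + 28/3·y + 916/3 = 0 ∩ |CB|² = 845]
   → C = (-16, -15)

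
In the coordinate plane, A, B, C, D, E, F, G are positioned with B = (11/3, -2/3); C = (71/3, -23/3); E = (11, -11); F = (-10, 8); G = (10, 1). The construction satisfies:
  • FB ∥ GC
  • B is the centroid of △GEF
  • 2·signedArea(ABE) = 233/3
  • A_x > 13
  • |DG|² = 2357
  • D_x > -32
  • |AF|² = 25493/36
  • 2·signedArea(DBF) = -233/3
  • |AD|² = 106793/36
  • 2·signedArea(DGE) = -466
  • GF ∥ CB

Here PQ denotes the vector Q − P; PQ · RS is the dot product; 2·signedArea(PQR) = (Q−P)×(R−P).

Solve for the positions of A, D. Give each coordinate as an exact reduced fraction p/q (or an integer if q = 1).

A = (41/3, -25/6)
D = (-31, 27)

1. A_x = 41/3  [line 31/3·x + 22/3·y + -332/3 = 0 ∩ |AF|² = 25493/36]
2. A_y = -25/6  [line 31/3·x + 22/3·y + -332/3 = 0 ∩ |AF|² = 25493/36]
   → A = (41/3, -25/6)
3. D_x = -31  [2·signedArea(DGE) = -466 ∩ 2·signedArea(DBF) = -233/3]
4. D_y = 27  [2·signedArea(DGE) = -466 ∩ 2·signedArea(DBF) = -233/3]
   → D = (-31, 27)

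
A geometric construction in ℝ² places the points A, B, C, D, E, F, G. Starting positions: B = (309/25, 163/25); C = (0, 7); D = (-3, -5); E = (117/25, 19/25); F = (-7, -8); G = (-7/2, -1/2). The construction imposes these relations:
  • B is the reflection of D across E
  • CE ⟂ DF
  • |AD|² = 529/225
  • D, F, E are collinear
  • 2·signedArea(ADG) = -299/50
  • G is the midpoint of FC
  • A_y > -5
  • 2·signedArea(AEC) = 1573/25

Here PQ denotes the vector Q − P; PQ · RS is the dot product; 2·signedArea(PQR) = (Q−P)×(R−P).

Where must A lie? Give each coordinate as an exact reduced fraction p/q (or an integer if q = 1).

A = (-133/75, -102/25)

1. A_x = -133/75  [2·signedArea(ADG) = -299/50 ∩ 2·signedArea(AEC) = 1573/25]
2. A_y = -102/25  [2·signedArea(ADG) = -299/50 ∩ 2·signedArea(AEC) = 1573/25]
   → A = (-133/75, -102/25)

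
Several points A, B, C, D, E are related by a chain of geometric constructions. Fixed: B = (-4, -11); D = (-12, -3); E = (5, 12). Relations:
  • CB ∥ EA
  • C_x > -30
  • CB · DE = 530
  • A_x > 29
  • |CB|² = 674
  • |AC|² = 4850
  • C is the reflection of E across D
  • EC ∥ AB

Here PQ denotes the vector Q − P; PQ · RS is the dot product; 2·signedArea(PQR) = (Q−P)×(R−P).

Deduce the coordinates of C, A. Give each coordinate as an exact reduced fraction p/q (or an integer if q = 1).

1. C_x = -29  [C is the reflection of E across D]
2. C_y = -18  [C is the reflection of E across D]
   → C = (-29, -18)
3. A_x = 30  [EC ∥ AB ∩ CB ∥ EA]
4. A_y = 19  [EC ∥ AB ∩ CB ∥ EA]
   → A = (30, 19)

A = (30, 19)
C = (-29, -18)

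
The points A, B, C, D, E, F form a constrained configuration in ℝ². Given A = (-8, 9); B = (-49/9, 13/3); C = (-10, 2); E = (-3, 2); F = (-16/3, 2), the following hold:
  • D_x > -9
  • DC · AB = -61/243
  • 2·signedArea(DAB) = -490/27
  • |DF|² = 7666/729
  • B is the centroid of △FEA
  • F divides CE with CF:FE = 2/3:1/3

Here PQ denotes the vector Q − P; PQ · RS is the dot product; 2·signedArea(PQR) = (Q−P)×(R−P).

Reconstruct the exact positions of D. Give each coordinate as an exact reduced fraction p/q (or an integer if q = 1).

D = (-229/27, 25/9)

1. D_x = -229/27  [2·signedArea(DAB) = -490/27 ∩ DC · AB = -61/243]
2. D_y = 25/9  [2·signedArea(DAB) = -490/27 ∩ DC · AB = -61/243]
   → D = (-229/27, 25/9)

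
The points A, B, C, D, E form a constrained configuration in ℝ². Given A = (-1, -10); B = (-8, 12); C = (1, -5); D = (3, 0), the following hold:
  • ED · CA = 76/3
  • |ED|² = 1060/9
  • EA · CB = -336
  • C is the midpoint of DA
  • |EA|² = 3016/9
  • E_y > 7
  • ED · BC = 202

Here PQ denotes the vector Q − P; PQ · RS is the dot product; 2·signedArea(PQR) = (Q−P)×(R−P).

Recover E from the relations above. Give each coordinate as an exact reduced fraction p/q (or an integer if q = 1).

E = (-13/3, 8)

1. E_x = -13/3  [EA · CB = -336 ∩ ED · CA = 76/3]
2. E_y = 8  [EA · CB = -336 ∩ ED · CA = 76/3]
   → E = (-13/3, 8)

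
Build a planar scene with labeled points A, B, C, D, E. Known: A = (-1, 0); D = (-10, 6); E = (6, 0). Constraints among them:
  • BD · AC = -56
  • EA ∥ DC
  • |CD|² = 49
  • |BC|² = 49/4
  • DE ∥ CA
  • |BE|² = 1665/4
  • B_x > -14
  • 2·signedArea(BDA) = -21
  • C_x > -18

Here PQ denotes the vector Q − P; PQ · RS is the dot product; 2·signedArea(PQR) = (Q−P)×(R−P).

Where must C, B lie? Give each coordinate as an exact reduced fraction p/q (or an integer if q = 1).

B = (-27/2, 6)
C = (-17, 6)

1. C_x = -17  [DE ∥ CA ∩ EA ∥ DC]
2. C_y = 6  [DE ∥ CA ∩ EA ∥ DC]
   → C = (-17, 6)
3. B_x = -27/2  [BD · AC = -56 ∩ 2·signedArea(BDA) = -21]
4. B_y = 6  [BD · AC = -56 ∩ 2·signedArea(BDA) = -21]
   → B = (-27/2, 6)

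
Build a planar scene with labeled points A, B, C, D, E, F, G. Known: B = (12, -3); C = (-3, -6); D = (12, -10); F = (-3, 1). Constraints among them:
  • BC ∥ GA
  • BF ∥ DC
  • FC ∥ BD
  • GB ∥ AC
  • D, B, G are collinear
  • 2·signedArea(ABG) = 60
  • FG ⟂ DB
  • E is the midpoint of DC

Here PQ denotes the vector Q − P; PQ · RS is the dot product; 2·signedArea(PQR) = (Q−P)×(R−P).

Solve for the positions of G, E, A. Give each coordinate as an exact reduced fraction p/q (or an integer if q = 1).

1. G_x = 12  [D, B, G are collinear ∩ FG ⟂ DB]
2. G_y = 1  [D, B, G are collinear ∩ FG ⟂ DB]
   → G = (12, 1)
3. E_x = 9/2  [E is the midpoint of DC]
4. E_y = -8  [E is the midpoint of DC]
   → E = (9/2, -8)
5. A_x = -3  [GB ∥ AC ∩ BC ∥ GA]
6. A_y = -2  [GB ∥ AC ∩ BC ∥ GA]
   → A = (-3, -2)

A = (-3, -2)
E = (9/2, -8)
G = (12, 1)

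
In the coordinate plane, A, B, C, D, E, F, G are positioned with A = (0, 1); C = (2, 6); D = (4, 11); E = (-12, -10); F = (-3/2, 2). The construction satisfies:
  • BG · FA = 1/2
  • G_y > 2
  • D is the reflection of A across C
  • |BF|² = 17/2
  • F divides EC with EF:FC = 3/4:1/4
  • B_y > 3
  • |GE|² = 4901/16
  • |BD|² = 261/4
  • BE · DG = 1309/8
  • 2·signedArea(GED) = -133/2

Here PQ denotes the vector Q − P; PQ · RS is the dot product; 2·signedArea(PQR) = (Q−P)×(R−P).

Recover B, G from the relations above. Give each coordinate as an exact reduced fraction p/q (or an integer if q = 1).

B = (1, 7/2)
G = (1/2, 9/4)

1. G_x = 1/2  [line -21·x + 16·y + -51/2 = 0 ∩ |GE|² = 4901/16]
2. G_y = 9/4  [line -21·x + 16·y + -51/2 = 0 ∩ |GE|² = 4901/16]
   → G = (1/2, 9/4)
3. B_x = 1  [BE · DG = 1309/8 ∩ BG · FA = 1/2]
4. B_y = 7/2  [BE · DG = 1309/8 ∩ BG · FA = 1/2]
   → B = (1, 7/2)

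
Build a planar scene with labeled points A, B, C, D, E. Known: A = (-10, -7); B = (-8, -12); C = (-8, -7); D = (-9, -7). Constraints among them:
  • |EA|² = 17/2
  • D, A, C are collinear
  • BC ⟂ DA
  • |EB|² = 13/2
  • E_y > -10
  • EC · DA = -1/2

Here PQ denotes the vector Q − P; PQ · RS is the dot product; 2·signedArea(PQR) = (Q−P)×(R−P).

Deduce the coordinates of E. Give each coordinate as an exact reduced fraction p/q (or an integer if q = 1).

E = (-17/2, -19/2)

1. E_x = -17/2  [EC · DA = -1/2]
2. E_y = -19/2  [|EB|² = 13/2]
   → E = (-17/2, -19/2)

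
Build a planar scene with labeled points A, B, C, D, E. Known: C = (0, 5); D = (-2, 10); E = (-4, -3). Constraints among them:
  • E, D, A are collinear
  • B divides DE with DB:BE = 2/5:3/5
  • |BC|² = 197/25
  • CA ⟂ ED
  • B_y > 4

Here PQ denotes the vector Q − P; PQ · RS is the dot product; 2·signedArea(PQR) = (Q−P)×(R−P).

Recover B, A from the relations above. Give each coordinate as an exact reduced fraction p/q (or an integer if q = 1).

1. B_x = -14/5  [B divides DE with DB:BE = 2/5:3/5]
2. B_y = 24/5  [B divides DE with DB:BE = 2/5:3/5]
   → B = (-14/5, 24/5)
3. A_x = -468/173  [E, D, A are collinear ∩ CA ⟂ ED]
4. A_y = 937/173  [E, D, A are collinear ∩ CA ⟂ ED]
   → A = (-468/173, 937/173)

A = (-468/173, 937/173)
B = (-14/5, 24/5)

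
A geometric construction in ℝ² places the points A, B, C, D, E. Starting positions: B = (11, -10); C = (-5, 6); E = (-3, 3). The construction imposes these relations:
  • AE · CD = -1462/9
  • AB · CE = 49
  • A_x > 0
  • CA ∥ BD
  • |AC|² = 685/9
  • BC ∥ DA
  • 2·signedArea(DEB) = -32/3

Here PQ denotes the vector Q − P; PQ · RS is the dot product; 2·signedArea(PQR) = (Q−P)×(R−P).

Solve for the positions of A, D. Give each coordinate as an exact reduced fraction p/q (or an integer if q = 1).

A = (1, -1/3)
D = (17, -49/3)

1. A_x = 1  [line -2·x + 3·y + 3 = 0 ∩ |AC|² = 685/9]
2. A_y = -1/3  [line -2·x + 3·y + 3 = 0 ∩ |AC|² = 685/9]
   → A = (1, -1/3)
3. D_x = 17  [BC ∥ DA ∩ CA ∥ BD]
4. D_y = -49/3  [BC ∥ DA ∩ CA ∥ BD]
   → D = (17, -49/3)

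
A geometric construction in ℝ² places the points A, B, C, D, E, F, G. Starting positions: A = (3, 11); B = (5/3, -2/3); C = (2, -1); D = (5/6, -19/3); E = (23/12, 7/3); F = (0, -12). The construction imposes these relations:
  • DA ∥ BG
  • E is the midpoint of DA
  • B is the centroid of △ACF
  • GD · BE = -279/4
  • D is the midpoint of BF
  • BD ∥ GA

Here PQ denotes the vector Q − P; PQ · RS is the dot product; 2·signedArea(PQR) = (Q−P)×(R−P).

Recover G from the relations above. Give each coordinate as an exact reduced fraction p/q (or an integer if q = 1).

G = (23/6, 50/3)

1. G_x = 23/6  [BD ∥ GA ∩ DA ∥ BG]
2. G_y = 50/3  [BD ∥ GA ∩ DA ∥ BG]
   → G = (23/6, 50/3)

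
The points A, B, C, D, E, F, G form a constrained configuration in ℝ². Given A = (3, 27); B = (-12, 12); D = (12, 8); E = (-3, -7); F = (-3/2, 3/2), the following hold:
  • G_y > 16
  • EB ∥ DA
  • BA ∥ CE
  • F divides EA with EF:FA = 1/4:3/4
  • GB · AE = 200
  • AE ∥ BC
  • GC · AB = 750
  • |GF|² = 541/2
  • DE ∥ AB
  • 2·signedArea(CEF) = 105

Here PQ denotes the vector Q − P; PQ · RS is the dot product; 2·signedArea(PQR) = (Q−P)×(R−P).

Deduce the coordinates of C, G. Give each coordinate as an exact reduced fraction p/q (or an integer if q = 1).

C = (-18, -22)
G = (-7, 17)

1. C_x = -18  [BA ∥ CE ∩ AE ∥ BC]
2. C_y = -22  [BA ∥ CE ∩ AE ∥ BC]
   → C = (-18, -22)
3. G_x = -7  [GC · AB = 750 ∩ GB · AE = 200]
4. G_y = 17  [GC · AB = 750 ∩ GB · AE = 200]
   → G = (-7, 17)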